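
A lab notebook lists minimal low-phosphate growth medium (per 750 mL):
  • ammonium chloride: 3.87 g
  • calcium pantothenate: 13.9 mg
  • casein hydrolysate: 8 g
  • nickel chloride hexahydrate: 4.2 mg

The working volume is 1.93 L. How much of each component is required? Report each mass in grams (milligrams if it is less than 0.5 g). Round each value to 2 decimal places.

Scale factor = 1930 mL / 750 mL = 2.57333.
ammonium chloride: 3.87 g × (1930 mL / 750 mL) = 9.96 g
calcium pantothenate: 13.9 mg × (1930 mL / 750 mL) = 35.77 mg
casein hydrolysate: 8 g × (1930 mL / 750 mL) = 20.59 g
nickel chloride hexahydrate: 4.2 mg × (1930 mL / 750 mL) = 10.81 mg

ammonium chloride 9.96 g; calcium pantothenate 35.77 mg; casein hydrolysate 20.59 g; nickel chloride hexahydrate 10.81 mg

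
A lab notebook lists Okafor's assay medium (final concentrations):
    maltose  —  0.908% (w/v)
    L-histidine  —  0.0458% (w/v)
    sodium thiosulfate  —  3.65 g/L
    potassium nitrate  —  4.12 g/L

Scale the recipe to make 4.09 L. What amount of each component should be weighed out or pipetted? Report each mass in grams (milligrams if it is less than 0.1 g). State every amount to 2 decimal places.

Working volume: 4.09 L.
maltose: 0.908% w/v = 9.08 g/L → 9.08 × 4.09 L = 37.14 g
L-histidine: 0.0458 g per 100 mL × 4090 mL ÷ 100 = 1.87 g
sodium thiosulfate: 3.65 g/L × 4.09 L = 14.93 g
potassium nitrate: 4.12 g/L × 4.09 L = 16.85 g

maltose 37.14 g; L-histidine 1.87 g; sodium thiosulfate 14.93 g; potassium nitrate 16.85 g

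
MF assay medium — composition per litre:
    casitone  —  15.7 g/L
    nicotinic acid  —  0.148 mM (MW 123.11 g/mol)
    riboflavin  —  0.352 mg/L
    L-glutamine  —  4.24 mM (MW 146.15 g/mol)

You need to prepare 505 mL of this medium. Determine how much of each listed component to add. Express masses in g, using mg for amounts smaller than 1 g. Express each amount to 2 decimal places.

casitone 7.93 g; nicotinic acid 9.20 mg; riboflavin 0.18 mg; L-glutamine 312.94 mg

Target volume = 505 mL = 0.505 L.
casitone: 15.7 g/L × 0.505 L = 7.93 g
nicotinic acid: 0.148 mmol/L × 123.11 mg/mmol × 0.505 L = 9.20 mg
riboflavin: 0.352 mg/L × 0.505 L = 0.18 mg
L-glutamine: 4.24 mmol/L × 146.15 mg/mmol × 0.505 L = 312.94 mg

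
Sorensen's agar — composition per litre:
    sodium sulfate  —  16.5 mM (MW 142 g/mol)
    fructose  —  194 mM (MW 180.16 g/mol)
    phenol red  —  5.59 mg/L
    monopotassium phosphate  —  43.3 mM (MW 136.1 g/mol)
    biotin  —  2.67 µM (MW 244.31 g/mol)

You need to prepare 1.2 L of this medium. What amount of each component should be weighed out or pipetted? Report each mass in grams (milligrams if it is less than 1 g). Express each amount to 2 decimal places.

sodium sulfate 2.81 g; fructose 41.94 g; phenol red 6.71 mg; monopotassium phosphate 7.07 g; biotin 0.78 mg

Scale factor relative to 1 L: 1.2.
sodium sulfate: 16.5 mmol/L × 142 g/mol × 1.2 L ÷ 1000 = 2.81 g
fructose: 194 mmol/L × 180.16 g/mol × 1.2 L ÷ 1000 = 41.94 g
phenol red: 5.59 mg/L × 1.2 L = 6.71 mg
monopotassium phosphate: 43.3 mmol/L × 136.1 g/mol × 1.2 L ÷ 1000 = 7.07 g
biotin: 2.67 µmol/L × 244.31 g/mol × 1.2 L ÷ 1000 = 0.78 mg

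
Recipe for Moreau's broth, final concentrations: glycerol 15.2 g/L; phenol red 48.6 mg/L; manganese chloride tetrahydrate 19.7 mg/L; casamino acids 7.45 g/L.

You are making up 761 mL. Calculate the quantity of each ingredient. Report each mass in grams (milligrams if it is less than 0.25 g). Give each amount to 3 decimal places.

Working volume: 761 mL = 0.761 L.
glycerol: 15.2 g/L × 0.761 L = 11.567 g
phenol red: 48.6 mg/L × 0.761 L = 36.985 mg
manganese chloride tetrahydrate: 19.7 mg/L × 0.761 L = 14.992 mg
casamino acids: 7.45 g/L × 0.761 L = 5.669 g

glycerol 11.567 g; phenol red 36.985 mg; manganese chloride tetrahydrate 14.992 mg; casamino acids 5.669 g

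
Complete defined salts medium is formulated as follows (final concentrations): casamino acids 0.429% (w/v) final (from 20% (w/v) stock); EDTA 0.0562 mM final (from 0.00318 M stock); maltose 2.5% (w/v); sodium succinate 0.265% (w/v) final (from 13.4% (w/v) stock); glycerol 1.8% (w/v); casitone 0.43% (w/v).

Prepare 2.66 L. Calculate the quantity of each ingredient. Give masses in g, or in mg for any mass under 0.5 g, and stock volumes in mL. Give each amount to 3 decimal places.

casamino acids 57.057 mL; EDTA 47.010 mL; maltose 66.500 g; sodium succinate 52.604 mL; glycerol 47.880 g; casitone 11.438 g

Scale factor relative to 1 L: 2.66.
casamino acids: dilute stock: 0.429% ÷ 20% × 2660 mL = 57.057 mL
EDTA: C1V1 = C2V2 → 0.0562 mM × 2660 mL ÷ 3.18 mM = 47.010 mL
maltose: 2.5 g per 100 mL × 2660 mL ÷ 100 = 66.500 g
sodium succinate: C1V1 = C2V2 → 0.265% ÷ 13.4% × 2660 mL = 52.604 mL
glycerol: 1.8% w/v = 18 g/L → 18 × 2.66 L = 47.880 g
casitone: 0.43% w/v = 4.3 g/L → 4.3 × 2.66 L = 11.438 g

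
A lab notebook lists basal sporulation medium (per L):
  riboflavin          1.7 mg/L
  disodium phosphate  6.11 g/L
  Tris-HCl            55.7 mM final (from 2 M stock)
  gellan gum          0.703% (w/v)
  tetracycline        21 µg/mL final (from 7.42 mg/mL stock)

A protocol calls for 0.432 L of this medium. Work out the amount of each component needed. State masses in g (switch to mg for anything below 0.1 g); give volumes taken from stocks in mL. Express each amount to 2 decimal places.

riboflavin 0.73 mg; disodium phosphate 2.64 g; Tris-HCl 12.03 mL; gellan gum 3.04 g; tetracycline 1.22 mL

Working volume: 0.432 L.
riboflavin: 1.7 mg/L × 0.432 L = 0.73 mg
disodium phosphate: 6.11 g/L × 0.432 L = 2.64 g
Tris-HCl: V = C2·V2/C1 = 55.7 mM × 432 mL ÷ 2000 mM = 12.03 mL
gellan gum: 0.703 g per 100 mL × 432 mL ÷ 100 = 3.04 g
tetracycline: dilute stock: 21 µg/mL × 432 mL ÷ 7420 µg/mL = 1.22 mL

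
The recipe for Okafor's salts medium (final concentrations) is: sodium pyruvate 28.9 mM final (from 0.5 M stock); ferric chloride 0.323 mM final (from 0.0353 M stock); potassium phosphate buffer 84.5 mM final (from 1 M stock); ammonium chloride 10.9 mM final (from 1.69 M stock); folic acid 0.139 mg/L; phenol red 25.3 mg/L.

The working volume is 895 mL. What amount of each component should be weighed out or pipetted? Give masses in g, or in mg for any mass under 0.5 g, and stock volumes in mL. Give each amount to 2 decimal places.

sodium pyruvate 51.73 mL; ferric chloride 8.19 mL; potassium phosphate buffer 75.63 mL; ammonium chloride 5.77 mL; folic acid 0.12 mg; phenol red 22.64 mg

Working volume: 895 mL = 0.895 L.
sodium pyruvate: V = C2·V2/C1 = 28.9 mM × 895 mL ÷ 500 mM = 51.73 mL
ferric chloride: C1V1 = C2V2 → 0.323 mM × 895 mL ÷ 35.3 mM = 8.19 mL
potassium phosphate buffer: C1V1 = C2V2 → 84.5 mM × 895 mL ÷ 1000 mM = 75.63 mL
ammonium chloride: dilute stock: 10.9 mM × 895 mL ÷ 1690 mM = 5.77 mL
folic acid: 0.139 mg/L × 0.895 L = 0.12 mg
phenol red: 25.3 mg/L × 0.895 L = 22.64 mg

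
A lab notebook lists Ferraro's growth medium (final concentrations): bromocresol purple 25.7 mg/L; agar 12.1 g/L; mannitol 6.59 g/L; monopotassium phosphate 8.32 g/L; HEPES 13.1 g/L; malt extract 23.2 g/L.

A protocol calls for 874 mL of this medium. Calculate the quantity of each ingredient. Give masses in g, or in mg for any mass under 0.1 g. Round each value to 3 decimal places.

bromocresol purple 22.462 mg; agar 10.575 g; mannitol 5.760 g; monopotassium phosphate 7.272 g; HEPES 11.449 g; malt extract 20.277 g

Working volume: 874 mL = 0.874 L.
bromocresol purple: 25.7 mg/L × 0.874 L = 22.462 mg
agar: 12.1 g/L × 0.874 L = 10.575 g
mannitol: 6.59 g/L × 0.874 L = 5.760 g
monopotassium phosphate: 8.32 g/L × 0.874 L = 7.272 g
HEPES: 13.1 g/L × 0.874 L = 11.449 g
malt extract: 23.2 g/L × 0.874 L = 20.277 g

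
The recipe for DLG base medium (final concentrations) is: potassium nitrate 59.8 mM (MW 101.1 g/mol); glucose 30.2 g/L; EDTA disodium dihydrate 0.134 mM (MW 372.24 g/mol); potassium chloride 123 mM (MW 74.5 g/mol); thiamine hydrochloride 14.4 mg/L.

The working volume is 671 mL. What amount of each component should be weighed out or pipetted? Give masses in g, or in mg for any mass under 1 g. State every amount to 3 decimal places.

Target volume = 671 mL = 0.671 L.
potassium nitrate: 59.8 mmol/L × 101.1 g/mol × 0.671 L ÷ 1000 = 4.057 g
glucose: 30.2 g/L × 0.671 L = 20.264 g
EDTA disodium dihydrate: 0.134 mmol/L × 372.24 mg/mmol × 0.671 L = 33.470 mg
potassium chloride: 123 mmol/L × 74.5 g/mol × 0.671 L ÷ 1000 = 6.149 g
thiamine hydrochloride: 14.4 mg/L × 0.671 L = 9.662 mg

potassium nitrate 4.057 g; glucose 20.264 g; EDTA disodium dihydrate 33.470 mg; potassium chloride 6.149 g; thiamine hydrochloride 9.662 mg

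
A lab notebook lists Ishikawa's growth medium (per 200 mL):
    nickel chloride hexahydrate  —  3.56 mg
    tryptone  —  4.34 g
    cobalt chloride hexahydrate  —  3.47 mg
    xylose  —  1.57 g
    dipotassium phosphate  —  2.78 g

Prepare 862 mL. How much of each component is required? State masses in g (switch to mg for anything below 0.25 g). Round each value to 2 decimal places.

Scale factor = 862 mL / 200 mL = 4.31.
nickel chloride hexahydrate: 3.56 mg × (862 mL / 200 mL) = 15.34 mg
tryptone: 4.34 g × (862 mL / 200 mL) = 18.71 g
cobalt chloride hexahydrate: 3.47 mg × (862 mL / 200 mL) = 14.96 mg
xylose: 1.57 g × (862 mL / 200 mL) = 6.77 g
dipotassium phosphate: 2.78 g × (862 mL / 200 mL) = 11.98 g

nickel chloride hexahydrate 15.34 mg; tryptone 18.71 g; cobalt chloride hexahydrate 14.96 mg; xylose 6.77 g; dipotassium phosphate 11.98 g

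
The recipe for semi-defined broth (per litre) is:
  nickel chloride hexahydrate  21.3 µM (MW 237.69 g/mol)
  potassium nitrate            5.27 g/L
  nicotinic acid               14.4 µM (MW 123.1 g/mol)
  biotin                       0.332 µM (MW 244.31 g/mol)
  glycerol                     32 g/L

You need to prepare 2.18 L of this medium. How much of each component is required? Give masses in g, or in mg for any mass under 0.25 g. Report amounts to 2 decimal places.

Working volume: 2.18 L.
nickel chloride hexahydrate: 21.3 µmol/L × 237.69 g/mol × 2.18 L ÷ 1000 = 11.04 mg
potassium nitrate: 5.27 g/L × 2.18 L = 11.49 g
nicotinic acid: 14.4 µmol/L × 123.1 g/mol × 2.18 L ÷ 1000 = 3.86 mg
biotin: 0.332 µmol/L × 244.31 g/mol × 2.18 L ÷ 1000 = 0.18 mg
glycerol: 32 g/L × 2.18 L = 69.76 g

nickel chloride hexahydrate 11.04 mg; potassium nitrate 11.49 g; nicotinic acid 3.86 mg; biotin 0.18 mg; glycerol 69.76 g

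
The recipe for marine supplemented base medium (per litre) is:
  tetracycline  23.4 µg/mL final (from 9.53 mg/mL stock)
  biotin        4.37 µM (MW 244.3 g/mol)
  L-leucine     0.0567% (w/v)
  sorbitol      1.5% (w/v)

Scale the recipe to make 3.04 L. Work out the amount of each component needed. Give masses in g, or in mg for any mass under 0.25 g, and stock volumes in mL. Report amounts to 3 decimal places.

Working volume: 3.04 L.
tetracycline: V = C2·V2/C1 = 23.4 µg/mL × 3040 mL ÷ 9530 µg/mL = 7.464 mL
biotin: 4.37 µmol/L × 244.3 g/mol × 3.04 L ÷ 1000 = 3.245 mg
L-leucine: 0.0567 g per 100 mL × 3040 mL ÷ 100 = 1.724 g
sorbitol: 1.5 g per 100 mL × 3040 mL ÷ 100 = 45.600 g

tetracycline 7.464 mL; biotin 3.245 mg; L-leucine 1.724 g; sorbitol 45.600 g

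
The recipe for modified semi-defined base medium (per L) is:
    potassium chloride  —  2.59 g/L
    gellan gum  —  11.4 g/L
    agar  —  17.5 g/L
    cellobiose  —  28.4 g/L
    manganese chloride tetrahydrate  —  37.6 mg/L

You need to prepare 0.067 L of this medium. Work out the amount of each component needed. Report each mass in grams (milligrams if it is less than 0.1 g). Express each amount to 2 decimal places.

Working volume: 0.067 L.
potassium chloride: 2.59 g/L × 0.067 L = 0.17 g
gellan gum: 11.4 g/L × 0.067 L = 0.76 g
agar: 17.5 g/L × 0.067 L = 1.17 g
cellobiose: 28.4 g/L × 0.067 L = 1.90 g
manganese chloride tetrahydrate: 37.6 mg/L × 0.067 L = 2.52 mg

potassium chloride 0.17 g; gellan gum 0.76 g; agar 1.17 g; cellobiose 1.90 g; manganese chloride tetrahydrate 2.52 mg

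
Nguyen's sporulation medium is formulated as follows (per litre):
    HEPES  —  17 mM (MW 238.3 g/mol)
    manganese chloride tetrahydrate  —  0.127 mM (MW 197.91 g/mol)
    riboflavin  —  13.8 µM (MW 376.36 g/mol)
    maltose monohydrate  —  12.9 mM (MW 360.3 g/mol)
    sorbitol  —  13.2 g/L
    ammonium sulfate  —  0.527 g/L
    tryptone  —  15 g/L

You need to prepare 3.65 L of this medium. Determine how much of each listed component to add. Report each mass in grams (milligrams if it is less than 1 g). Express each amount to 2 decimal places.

HEPES 14.79 g; manganese chloride tetrahydrate 91.74 mg; riboflavin 18.96 mg; maltose monohydrate 16.96 g; sorbitol 48.18 g; ammonium sulfate 1.92 g; tryptone 54.75 g

Scale factor relative to 1 L: 3.65.
HEPES: 17 mmol/L × 238.3 g/mol × 3.65 L ÷ 1000 = 14.79 g
manganese chloride tetrahydrate: 0.127 mmol/L × 197.91 mg/mmol × 3.65 L = 91.74 mg
riboflavin: 13.8 µmol/L × 376.36 g/mol × 3.65 L ÷ 1000 = 18.96 mg
maltose monohydrate: 12.9 mmol/L × 360.3 g/mol × 3.65 L ÷ 1000 = 16.96 g
sorbitol: 13.2 g/L × 3.65 L = 48.18 g
ammonium sulfate: 0.527 g/L × 3.65 L = 1.92 g
tryptone: 15 g/L × 3.65 L = 54.75 g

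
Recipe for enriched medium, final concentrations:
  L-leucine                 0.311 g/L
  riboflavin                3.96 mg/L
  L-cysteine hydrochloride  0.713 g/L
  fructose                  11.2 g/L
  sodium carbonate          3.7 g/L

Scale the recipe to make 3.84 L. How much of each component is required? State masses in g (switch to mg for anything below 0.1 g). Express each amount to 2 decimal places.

Scale factor relative to 1 L: 3.84.
L-leucine: 0.311 g/L × 3.84 L = 1.19 g
riboflavin: 3.96 mg/L × 3.84 L = 15.21 mg
L-cysteine hydrochloride: 0.713 g/L × 3.84 L = 2.74 g
fructose: 11.2 g/L × 3.84 L = 43.01 g
sodium carbonate: 3.7 g/L × 3.84 L = 14.21 g

L-leucine 1.19 g; riboflavin 15.21 mg; L-cysteine hydrochloride 2.74 g; fructose 43.01 g; sodium carbonate 14.21 g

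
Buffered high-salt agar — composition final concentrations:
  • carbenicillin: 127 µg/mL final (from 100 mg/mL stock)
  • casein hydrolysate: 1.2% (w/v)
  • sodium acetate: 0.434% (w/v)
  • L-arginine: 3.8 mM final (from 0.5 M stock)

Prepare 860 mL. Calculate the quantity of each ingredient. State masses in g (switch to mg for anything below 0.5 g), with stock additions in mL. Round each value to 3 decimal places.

carbenicillin 1.092 mL; casein hydrolysate 10.320 g; sodium acetate 3.732 g; L-arginine 6.536 mL

Scale factor relative to 1 L: 0.86.
carbenicillin: V = C2·V2/C1 = 127 µg/mL × 860 mL ÷ 100000 µg/mL = 1.092 mL
casein hydrolysate: 1.2% w/v = 12 g/L → 12 × 0.86 L = 10.320 g
sodium acetate: 0.434 g per 100 mL × 860 mL ÷ 100 = 3.732 g
L-arginine: V = C2·V2/C1 = 3.8 mM × 860 mL ÷ 500 mM = 6.536 mL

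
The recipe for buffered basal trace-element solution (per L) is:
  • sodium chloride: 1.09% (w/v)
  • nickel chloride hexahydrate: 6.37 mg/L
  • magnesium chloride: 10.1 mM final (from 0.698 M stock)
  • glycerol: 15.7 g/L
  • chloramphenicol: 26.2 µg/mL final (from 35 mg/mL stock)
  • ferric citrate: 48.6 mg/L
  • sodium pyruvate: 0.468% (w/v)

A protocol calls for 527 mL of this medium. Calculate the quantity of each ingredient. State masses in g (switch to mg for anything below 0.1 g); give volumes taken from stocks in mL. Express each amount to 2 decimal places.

Scale factor relative to 1 L: 0.527.
sodium chloride: 1.09% w/v = 10.9 g/L → 10.9 × 0.527 L = 5.74 g
nickel chloride hexahydrate: 6.37 mg/L × 0.527 L = 3.36 mg
magnesium chloride: C1V1 = C2V2 → 10.1 mM × 527 mL ÷ 698 mM = 7.63 mL
glycerol: 15.7 g/L × 0.527 L = 8.27 g
chloramphenicol: V = C2·V2/C1 = 26.2 µg/mL × 527 mL ÷ 35000 µg/mL = 0.39 mL
ferric citrate: 48.6 mg/L × 0.527 L = 25.61 mg
sodium pyruvate: 0.468 g per 100 mL × 527 mL ÷ 100 = 2.47 g

sodium chloride 5.74 g; nickel chloride hexahydrate 3.36 mg; magnesium chloride 7.63 mL; glycerol 8.27 g; chloramphenicol 0.39 mL; ferric citrate 25.61 mg; sodium pyruvate 2.47 g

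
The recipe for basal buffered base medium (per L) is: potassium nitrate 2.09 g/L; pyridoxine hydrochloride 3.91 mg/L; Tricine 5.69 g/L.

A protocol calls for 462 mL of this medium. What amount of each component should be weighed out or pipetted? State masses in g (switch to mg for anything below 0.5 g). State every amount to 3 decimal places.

potassium nitrate 0.966 g; pyridoxine hydrochloride 1.806 mg; Tricine 2.629 g

Target volume = 462 mL = 0.462 L.
potassium nitrate: 2.09 g/L × 0.462 L = 0.966 g
pyridoxine hydrochloride: 3.91 mg/L × 0.462 L = 1.806 mg
Tricine: 5.69 g/L × 0.462 L = 2.629 g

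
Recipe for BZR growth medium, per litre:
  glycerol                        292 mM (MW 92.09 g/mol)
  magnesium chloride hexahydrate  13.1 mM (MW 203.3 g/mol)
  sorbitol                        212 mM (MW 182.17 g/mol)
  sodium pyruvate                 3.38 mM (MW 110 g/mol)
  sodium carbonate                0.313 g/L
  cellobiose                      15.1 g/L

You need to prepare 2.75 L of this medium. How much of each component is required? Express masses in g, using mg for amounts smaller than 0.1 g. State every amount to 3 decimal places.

Working volume: 2.75 L.
glycerol: 292 mmol/L × 92.09 g/mol × 2.75 L ÷ 1000 = 73.948 g
magnesium chloride hexahydrate: 13.1 mmol/L × 203.3 g/mol × 2.75 L ÷ 1000 = 7.324 g
sorbitol: 212 mmol/L × 182.17 g/mol × 2.75 L ÷ 1000 = 106.205 g
sodium pyruvate: 3.38 mmol/L × 110 g/mol × 2.75 L ÷ 1000 = 1.022 g
sodium carbonate: 0.313 g/L × 2.75 L = 0.861 g
cellobiose: 15.1 g/L × 2.75 L = 41.525 g

glycerol 73.948 g; magnesium chloride hexahydrate 7.324 g; sorbitol 106.205 g; sodium pyruvate 1.022 g; sodium carbonate 0.861 g; cellobiose 41.525 g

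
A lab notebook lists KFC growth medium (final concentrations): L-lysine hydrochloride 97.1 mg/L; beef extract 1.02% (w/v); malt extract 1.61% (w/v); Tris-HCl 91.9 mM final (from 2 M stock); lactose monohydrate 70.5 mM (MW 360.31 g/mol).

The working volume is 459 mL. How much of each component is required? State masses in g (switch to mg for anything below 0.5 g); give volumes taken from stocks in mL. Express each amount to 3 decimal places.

Working volume: 459 mL = 0.459 L.
L-lysine hydrochloride: 97.1 mg/L × 0.459 L = 44.569 mg
beef extract: 1.02 g per 100 mL × 459 mL ÷ 100 = 4.682 g
malt extract: 1.61% w/v = 16.1 g/L → 16.1 × 0.459 L = 7.390 g
Tris-HCl: dilute stock: 91.9 mM × 459 mL ÷ 2000 mM = 21.091 mL
lactose monohydrate: 70.5 mmol/L × 360.31 g/mol × 0.459 L ÷ 1000 = 11.659 g

L-lysine hydrochloride 44.569 mg; beef extract 4.682 g; malt extract 7.390 g; Tris-HCl 21.091 mL; lactose monohydrate 11.659 g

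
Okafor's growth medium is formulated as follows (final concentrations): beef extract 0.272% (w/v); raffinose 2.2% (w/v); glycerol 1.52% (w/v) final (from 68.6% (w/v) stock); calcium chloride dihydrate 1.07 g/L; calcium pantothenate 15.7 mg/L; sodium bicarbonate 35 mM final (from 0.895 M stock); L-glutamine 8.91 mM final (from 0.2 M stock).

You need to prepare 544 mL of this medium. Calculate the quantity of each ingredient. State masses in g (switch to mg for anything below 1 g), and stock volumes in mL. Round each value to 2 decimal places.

Target volume = 544 mL = 0.544 L.
beef extract: 0.272 g per 100 mL × 544 mL ÷ 100 = 1.48 g
raffinose: 2.2% w/v = 22 g/L → 22 × 0.544 L = 11.97 g
glycerol: C1V1 = C2V2 → 1.52% ÷ 68.6% × 544 mL = 12.05 mL
calcium chloride dihydrate: 1.07 g/L × 0.544 L = 0.58208 g = 582.08 mg
calcium pantothenate: 15.7 mg/L × 0.544 L = 8.54 mg
sodium bicarbonate: V = C2·V2/C1 = 35 mM × 544 mL ÷ 895 mM = 21.27 mL
L-glutamine: C1V1 = C2V2 → 8.91 mM × 544 mL ÷ 200 mM = 24.24 mL

beef extract 1.48 g; raffinose 11.97 g; glycerol 12.05 mL; calcium chloride dihydrate 582.08 mg; calcium pantothenate 8.54 mg; sodium bicarbonate 21.27 mL; L-glutamine 24.24 mL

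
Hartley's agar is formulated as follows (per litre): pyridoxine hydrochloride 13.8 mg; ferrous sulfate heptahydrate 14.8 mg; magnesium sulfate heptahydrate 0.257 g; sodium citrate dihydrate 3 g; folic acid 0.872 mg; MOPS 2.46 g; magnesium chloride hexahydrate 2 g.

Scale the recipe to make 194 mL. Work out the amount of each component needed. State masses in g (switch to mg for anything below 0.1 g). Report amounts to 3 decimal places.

Scale factor = 194 mL / 1000 mL = 0.194.
pyridoxine hydrochloride: 13.8 mg × (194 mL / 1000 mL) = 2.677 mg
ferrous sulfate heptahydrate: 14.8 mg × (194 mL / 1000 mL) = 2.871 mg
magnesium sulfate heptahydrate: 0.257 g × (194 mL / 1000 mL) = 0.049858 g = 49.858 mg
sodium citrate dihydrate: 3 g × (194 mL / 1000 mL) = 0.582 g
folic acid: 0.872 mg × (194 mL / 1000 mL) = 0.169 mg
MOPS: 2.46 g × (194 mL / 1000 mL) = 0.477 g
magnesium chloride hexahydrate: 2 g × (194 mL / 1000 mL) = 0.388 g

pyridoxine hydrochloride 2.677 mg; ferrous sulfate heptahydrate 2.871 mg; magnesium sulfate heptahydrate 49.858 mg; sodium citrate dihydrate 0.582 g; folic acid 0.169 mg; MOPS 0.477 g; magnesium chloride hexahydrate 0.388 g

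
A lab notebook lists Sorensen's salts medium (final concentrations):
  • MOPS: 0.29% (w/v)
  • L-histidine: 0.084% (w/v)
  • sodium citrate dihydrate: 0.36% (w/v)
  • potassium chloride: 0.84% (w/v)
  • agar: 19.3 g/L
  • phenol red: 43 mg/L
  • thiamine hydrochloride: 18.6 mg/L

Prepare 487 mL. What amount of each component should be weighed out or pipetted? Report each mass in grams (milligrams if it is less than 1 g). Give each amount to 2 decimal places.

MOPS 1.41 g; L-histidine 409.08 mg; sodium citrate dihydrate 1.75 g; potassium chloride 4.09 g; agar 9.40 g; phenol red 20.94 mg; thiamine hydrochloride 9.06 mg

Working volume: 487 mL = 0.487 L.
MOPS: 0.29% w/v = 2.9 g/L → 2.9 × 0.487 L = 1.41 g
L-histidine: 0.084 g per 100 mL × 487 mL ÷ 100 = 0.40908 g = 409.08 mg
sodium citrate dihydrate: 0.36% w/v = 3.6 g/L → 3.6 × 0.487 L = 1.75 g
potassium chloride: 0.84% w/v = 8.4 g/L → 8.4 × 0.487 L = 4.09 g
agar: 19.3 g/L × 0.487 L = 9.40 g
phenol red: 43 mg/L × 0.487 L = 20.94 mg
thiamine hydrochloride: 18.6 mg/L × 0.487 L = 9.06 mg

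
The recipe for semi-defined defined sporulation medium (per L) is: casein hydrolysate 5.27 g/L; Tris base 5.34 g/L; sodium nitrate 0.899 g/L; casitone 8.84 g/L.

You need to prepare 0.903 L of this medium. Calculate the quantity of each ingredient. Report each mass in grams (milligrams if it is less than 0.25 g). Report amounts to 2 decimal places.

Working volume: 0.903 L.
casein hydrolysate: 5.27 g/L × 0.903 L = 4.76 g
Tris base: 5.34 g/L × 0.903 L = 4.82 g
sodium nitrate: 0.899 g/L × 0.903 L = 0.81 g
casitone: 8.84 g/L × 0.903 L = 7.98 g

casein hydrolysate 4.76 g; Tris base 4.82 g; sodium nitrate 0.81 g; casitone 7.98 g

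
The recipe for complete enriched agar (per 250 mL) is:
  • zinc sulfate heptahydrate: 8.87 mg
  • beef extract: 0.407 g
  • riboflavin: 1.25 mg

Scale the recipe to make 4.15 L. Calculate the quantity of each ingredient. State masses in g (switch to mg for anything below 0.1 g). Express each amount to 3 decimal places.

Scale factor = 4150 mL / 250 mL = 16.6.
zinc sulfate heptahydrate: 8.87 mg × (4150 mL / 250 mL) = 147.242 mg = 0.147 g
beef extract: 0.407 g × (4150 mL / 250 mL) = 6.756 g
riboflavin: 1.25 mg × (4150 mL / 250 mL) = 20.750 mg

zinc sulfate heptahydrate 0.147 g; beef extract 6.756 g; riboflavin 20.750 mg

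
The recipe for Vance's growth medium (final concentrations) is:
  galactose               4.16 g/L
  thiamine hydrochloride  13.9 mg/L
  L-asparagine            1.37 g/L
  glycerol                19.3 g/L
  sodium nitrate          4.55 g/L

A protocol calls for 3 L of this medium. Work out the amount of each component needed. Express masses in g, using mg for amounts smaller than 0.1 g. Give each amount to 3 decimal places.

galactose 12.480 g; thiamine hydrochloride 41.700 mg; L-asparagine 4.110 g; glycerol 57.900 g; sodium nitrate 13.650 g

Scale factor relative to 1 L: 3.
galactose: 4.16 g/L × 3 L = 12.480 g
thiamine hydrochloride: 13.9 mg/L × 3 L = 41.700 mg
L-asparagine: 1.37 g/L × 3 L = 4.110 g
glycerol: 19.3 g/L × 3 L = 57.900 g
sodium nitrate: 4.55 g/L × 3 L = 13.650 g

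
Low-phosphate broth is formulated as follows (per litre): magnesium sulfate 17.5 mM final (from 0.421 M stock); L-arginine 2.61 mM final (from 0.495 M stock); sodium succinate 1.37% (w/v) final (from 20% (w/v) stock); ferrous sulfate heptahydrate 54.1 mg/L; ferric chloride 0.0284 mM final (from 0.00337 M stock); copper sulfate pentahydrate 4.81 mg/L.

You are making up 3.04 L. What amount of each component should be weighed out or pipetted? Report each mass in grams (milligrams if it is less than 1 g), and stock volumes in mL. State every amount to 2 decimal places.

magnesium sulfate 126.37 mL; L-arginine 16.03 mL; sodium succinate 208.24 mL; ferrous sulfate heptahydrate 164.46 mg; ferric chloride 25.62 mL; copper sulfate pentahydrate 14.62 mg

Working volume: 3.04 L.
magnesium sulfate: dilute stock: 17.5 mM × 3040 mL ÷ 421 mM = 126.37 mL
L-arginine: C1V1 = C2V2 → 2.61 mM × 3040 mL ÷ 495 mM = 16.03 mL
sodium succinate: C1V1 = C2V2 → 1.37% ÷ 20% × 3040 mL = 208.24 mL
ferrous sulfate heptahydrate: 54.1 mg/L × 3.04 L = 164.46 mg
ferric chloride: C1V1 = C2V2 → 0.0284 mM × 3040 mL ÷ 3.37 mM = 25.62 mL
copper sulfate pentahydrate: 4.81 mg/L × 3.04 L = 14.62 mg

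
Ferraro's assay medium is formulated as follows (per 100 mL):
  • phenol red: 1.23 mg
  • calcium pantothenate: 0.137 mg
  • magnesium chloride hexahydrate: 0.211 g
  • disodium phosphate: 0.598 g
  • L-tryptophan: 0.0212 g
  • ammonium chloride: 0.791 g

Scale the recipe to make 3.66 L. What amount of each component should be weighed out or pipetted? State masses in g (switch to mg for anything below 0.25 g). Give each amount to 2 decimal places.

Ratio of target to recipe volume: 3660 / 100 = 36.6.
phenol red: 1.23 mg × (3660 mL / 100 mL) = 45.02 mg
calcium pantothenate: 0.137 mg × (3660 mL / 100 mL) = 5.01 mg
magnesium chloride hexahydrate: 0.211 g × (3660 mL / 100 mL) = 7.72 g
disodium phosphate: 0.598 g × (3660 mL / 100 mL) = 21.89 g
L-tryptophan: 0.0212 g × (3660 mL / 100 mL) = 0.78 g
ammonium chloride: 0.791 g × (3660 mL / 100 mL) = 28.95 g

phenol red 45.02 mg; calcium pantothenate 5.01 mg; magnesium chloride hexahydrate 7.72 g; disodium phosphate 21.89 g; L-tryptophan 0.78 g; ammonium chloride 28.95 g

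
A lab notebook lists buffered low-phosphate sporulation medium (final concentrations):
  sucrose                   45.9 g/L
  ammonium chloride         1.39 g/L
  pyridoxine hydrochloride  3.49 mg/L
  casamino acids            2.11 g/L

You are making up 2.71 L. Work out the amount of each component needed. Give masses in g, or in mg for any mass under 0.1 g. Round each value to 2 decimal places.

Scale factor relative to 1 L: 2.71.
sucrose: 45.9 g/L × 2.71 L = 124.39 g
ammonium chloride: 1.39 g/L × 2.71 L = 3.77 g
pyridoxine hydrochloride: 3.49 mg/L × 2.71 L = 9.46 mg
casamino acids: 2.11 g/L × 2.71 L = 5.72 g

sucrose 124.39 g; ammonium chloride 3.77 g; pyridoxine hydrochloride 9.46 mg; casamino acids 5.72 g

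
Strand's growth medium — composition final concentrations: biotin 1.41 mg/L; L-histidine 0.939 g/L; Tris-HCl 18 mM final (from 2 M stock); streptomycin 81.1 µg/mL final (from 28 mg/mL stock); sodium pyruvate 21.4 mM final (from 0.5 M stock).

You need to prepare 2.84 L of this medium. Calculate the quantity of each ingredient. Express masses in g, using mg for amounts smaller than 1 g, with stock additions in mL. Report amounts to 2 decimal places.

biotin 4.00 mg; L-histidine 2.67 g; Tris-HCl 25.56 mL; streptomycin 8.23 mL; sodium pyruvate 121.55 mL

Scale factor relative to 1 L: 2.84.
biotin: 1.41 mg/L × 2.84 L = 4.00 mg
L-histidine: 0.939 g/L × 2.84 L = 2.67 g
Tris-HCl: dilute stock: 18 mM × 2840 mL ÷ 2000 mM = 25.56 mL
streptomycin: V = C2·V2/C1 = 81.1 µg/mL × 2840 mL ÷ 28000 µg/mL = 8.23 mL
sodium pyruvate: dilute stock: 21.4 mM × 2840 mL ÷ 500 mM = 121.55 mL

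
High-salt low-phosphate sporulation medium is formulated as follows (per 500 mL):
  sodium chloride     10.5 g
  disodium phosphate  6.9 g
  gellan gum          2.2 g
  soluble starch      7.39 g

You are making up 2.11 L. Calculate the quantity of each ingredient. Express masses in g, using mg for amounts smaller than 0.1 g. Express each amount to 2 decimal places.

Ratio of target to recipe volume: 2110 / 500 = 4.22.
sodium chloride: 10.5 g × (2110 mL / 500 mL) = 44.31 g
disodium phosphate: 6.9 g × (2110 mL / 500 mL) = 29.12 g
gellan gum: 2.2 g × (2110 mL / 500 mL) = 9.28 g
soluble starch: 7.39 g × (2110 mL / 500 mL) = 31.19 g

sodium chloride 44.31 g; disodium phosphate 29.12 g; gellan gum 9.28 g; soluble starch 31.19 g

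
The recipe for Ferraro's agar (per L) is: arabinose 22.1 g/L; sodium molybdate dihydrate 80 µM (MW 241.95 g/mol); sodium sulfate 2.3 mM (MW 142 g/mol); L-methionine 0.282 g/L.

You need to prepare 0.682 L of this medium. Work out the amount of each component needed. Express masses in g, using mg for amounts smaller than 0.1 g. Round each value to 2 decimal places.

Scale factor relative to 1 L: 0.682.
arabinose: 22.1 g/L × 0.682 L = 15.07 g
sodium molybdate dihydrate: 80 µmol/L × 241.95 g/mol × 0.682 L ÷ 1000 = 13.20 mg
sodium sulfate: 2.3 mmol/L × 142 g/mol × 0.682 L ÷ 1000 = 0.22 g
L-methionine: 0.282 g/L × 0.682 L = 0.19 g

arabinose 15.07 g; sodium molybdate dihydrate 13.20 mg; sodium sulfate 0.22 g; L-methionine 0.19 g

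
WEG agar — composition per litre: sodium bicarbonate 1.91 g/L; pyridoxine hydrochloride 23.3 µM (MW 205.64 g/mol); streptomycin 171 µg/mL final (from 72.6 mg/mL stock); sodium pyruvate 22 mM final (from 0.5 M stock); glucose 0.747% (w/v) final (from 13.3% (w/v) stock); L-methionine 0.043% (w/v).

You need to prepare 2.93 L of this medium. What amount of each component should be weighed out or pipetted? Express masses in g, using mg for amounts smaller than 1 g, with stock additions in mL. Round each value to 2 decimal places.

sodium bicarbonate 5.60 g; pyridoxine hydrochloride 14.04 mg; streptomycin 6.90 mL; sodium pyruvate 128.92 mL; glucose 164.56 mL; L-methionine 1.26 g

Scale factor relative to 1 L: 2.93.
sodium bicarbonate: 1.91 g/L × 2.93 L = 5.60 g
pyridoxine hydrochloride: 23.3 µmol/L × 205.64 g/mol × 2.93 L ÷ 1000 = 14.04 mg
streptomycin: C1V1 = C2V2 → 171 µg/mL × 2930 mL ÷ 72600 µg/mL = 6.90 mL
sodium pyruvate: dilute stock: 22 mM × 2930 mL ÷ 500 mM = 128.92 mL
glucose: C1V1 = C2V2 → 0.747% ÷ 13.3% × 2930 mL = 164.56 mL
L-methionine: 0.043 g per 100 mL × 2930 mL ÷ 100 = 1.26 g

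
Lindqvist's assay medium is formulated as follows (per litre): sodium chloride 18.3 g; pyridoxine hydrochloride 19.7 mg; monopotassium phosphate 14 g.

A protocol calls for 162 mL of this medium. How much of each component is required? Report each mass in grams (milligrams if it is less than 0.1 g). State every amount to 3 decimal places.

Ratio of target to recipe volume: 162 / 1000 = 0.162.
sodium chloride: 18.3 g × (162 mL / 1000 mL) = 2.965 g
pyridoxine hydrochloride: 19.7 mg × (162 mL / 1000 mL) = 3.191 mg
monopotassium phosphate: 14 g × (162 mL / 1000 mL) = 2.268 g

sodium chloride 2.965 g; pyridoxine hydrochloride 3.191 mg; monopotassium phosphate 2.268 g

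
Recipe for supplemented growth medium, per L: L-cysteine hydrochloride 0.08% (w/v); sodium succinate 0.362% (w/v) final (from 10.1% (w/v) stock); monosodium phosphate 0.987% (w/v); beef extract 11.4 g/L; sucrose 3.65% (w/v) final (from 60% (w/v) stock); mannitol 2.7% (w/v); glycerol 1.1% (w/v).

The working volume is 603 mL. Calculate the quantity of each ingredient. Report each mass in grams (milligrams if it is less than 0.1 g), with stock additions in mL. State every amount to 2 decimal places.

L-cysteine hydrochloride 0.48 g; sodium succinate 21.61 mL; monosodium phosphate 5.95 g; beef extract 6.87 g; sucrose 36.68 mL; mannitol 16.28 g; glycerol 6.63 g

Target volume = 603 mL = 0.603 L.
L-cysteine hydrochloride: 0.08% w/v = 0.8 g/L → 0.8 × 0.603 L = 0.48 g
sodium succinate: dilute stock: 0.362% ÷ 10.1% × 603 mL = 21.61 mL
monosodium phosphate: 0.987 g per 100 mL × 603 mL ÷ 100 = 5.95 g
beef extract: 11.4 g/L × 0.603 L = 6.87 g
sucrose: C1V1 = C2V2 → 3.65% ÷ 60% × 603 mL = 36.68 mL
mannitol: 2.7% w/v = 27 g/L → 27 × 0.603 L = 16.28 g
glycerol: 1.1 g per 100 mL × 603 mL ÷ 100 = 6.63 g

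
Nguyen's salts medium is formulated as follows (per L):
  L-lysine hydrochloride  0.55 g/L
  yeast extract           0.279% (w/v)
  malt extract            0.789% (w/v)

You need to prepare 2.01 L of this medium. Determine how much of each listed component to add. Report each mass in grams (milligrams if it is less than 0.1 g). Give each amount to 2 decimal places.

Working volume: 2.01 L.
L-lysine hydrochloride: 0.55 g/L × 2.01 L = 1.11 g
yeast extract: 0.279 g per 100 mL × 2010 mL ÷ 100 = 5.61 g
malt extract: 0.789 g per 100 mL × 2010 mL ÷ 100 = 15.86 g

L-lysine hydrochloride 1.11 g; yeast extract 5.61 g; malt extract 15.86 g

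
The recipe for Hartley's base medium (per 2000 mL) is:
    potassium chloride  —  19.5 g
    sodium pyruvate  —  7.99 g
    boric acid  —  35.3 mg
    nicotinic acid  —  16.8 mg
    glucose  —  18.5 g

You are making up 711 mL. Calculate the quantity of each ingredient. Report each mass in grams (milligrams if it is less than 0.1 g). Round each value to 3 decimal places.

Ratio of target to recipe volume: 711 / 2000 = 0.3555.
potassium chloride: 19.5 g × (711 mL / 2000 mL) = 6.932 g
sodium pyruvate: 7.99 g × (711 mL / 2000 mL) = 2.840 g
boric acid: 35.3 mg × (711 mL / 2000 mL) = 12.549 mg
nicotinic acid: 16.8 mg × (711 mL / 2000 mL) = 5.972 mg
glucose: 18.5 g × (711 mL / 2000 mL) = 6.577 g

potassium chloride 6.932 g; sodium pyruvate 2.840 g; boric acid 12.549 mg; nicotinic acid 5.972 mg; glucose 6.577 g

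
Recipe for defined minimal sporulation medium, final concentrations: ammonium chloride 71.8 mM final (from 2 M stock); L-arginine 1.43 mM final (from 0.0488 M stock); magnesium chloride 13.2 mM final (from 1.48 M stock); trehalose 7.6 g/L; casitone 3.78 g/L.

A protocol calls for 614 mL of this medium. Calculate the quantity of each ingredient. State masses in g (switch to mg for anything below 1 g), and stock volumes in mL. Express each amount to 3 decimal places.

ammonium chloride 22.043 mL; L-arginine 17.992 mL; magnesium chloride 5.476 mL; trehalose 4.666 g; casitone 2.321 g

Scale factor relative to 1 L: 0.614.
ammonium chloride: C1V1 = C2V2 → 71.8 mM × 614 mL ÷ 2000 mM = 22.043 mL
L-arginine: V = C2·V2/C1 = 1.43 mM × 614 mL ÷ 48.8 mM = 17.992 mL
magnesium chloride: C1V1 = C2V2 → 13.2 mM × 614 mL ÷ 1480 mM = 5.476 mL
trehalose: 7.6 g/L × 0.614 L = 4.666 g
casitone: 3.78 g/L × 0.614 L = 2.321 g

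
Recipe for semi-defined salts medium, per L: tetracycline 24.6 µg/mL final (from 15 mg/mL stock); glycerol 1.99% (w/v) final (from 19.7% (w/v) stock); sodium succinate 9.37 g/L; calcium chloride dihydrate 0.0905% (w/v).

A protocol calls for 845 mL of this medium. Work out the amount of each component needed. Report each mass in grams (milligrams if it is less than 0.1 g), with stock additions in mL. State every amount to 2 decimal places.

tetracycline 1.39 mL; glycerol 85.36 mL; sodium succinate 7.92 g; calcium chloride dihydrate 0.76 g

Target volume = 845 mL = 0.845 L.
tetracycline: C1V1 = C2V2 → 24.6 µg/mL × 845 mL ÷ 15000 µg/mL = 1.39 mL
glycerol: C1V1 = C2V2 → 1.99% ÷ 19.7% × 845 mL = 85.36 mL
sodium succinate: 9.37 g/L × 0.845 L = 7.92 g
calcium chloride dihydrate: 0.0905 g per 100 mL × 845 mL ÷ 100 = 0.76 g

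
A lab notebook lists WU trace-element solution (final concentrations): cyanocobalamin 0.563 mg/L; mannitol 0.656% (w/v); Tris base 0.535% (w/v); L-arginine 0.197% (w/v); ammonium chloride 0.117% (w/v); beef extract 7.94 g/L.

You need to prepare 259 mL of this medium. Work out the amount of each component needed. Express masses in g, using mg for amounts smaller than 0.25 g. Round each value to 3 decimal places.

Target volume = 259 mL = 0.259 L.
cyanocobalamin: 0.563 mg/L × 0.259 L = 0.146 mg
mannitol: 0.656 g per 100 mL × 259 mL ÷ 100 = 1.699 g
Tris base: 0.535 g per 100 mL × 259 mL ÷ 100 = 1.386 g
L-arginine: 0.197% w/v = 1.97 g/L → 1.97 × 0.259 L = 0.510 g
ammonium chloride: 0.117% w/v = 1.17 g/L → 1.17 × 0.259 L = 0.303 g
beef extract: 7.94 g/L × 0.259 L = 2.056 g

cyanocobalamin 0.146 mg; mannitol 1.699 g; Tris base 1.386 g; L-arginine 0.510 g; ammonium chloride 0.303 g; beef extract 2.056 g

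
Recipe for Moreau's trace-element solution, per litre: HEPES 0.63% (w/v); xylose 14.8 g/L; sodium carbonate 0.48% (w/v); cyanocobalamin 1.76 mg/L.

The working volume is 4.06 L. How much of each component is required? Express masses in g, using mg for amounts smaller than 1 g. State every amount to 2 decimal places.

HEPES 25.58 g; xylose 60.09 g; sodium carbonate 19.49 g; cyanocobalamin 7.15 mg

Scale factor relative to 1 L: 4.06.
HEPES: 0.63 g per 100 mL × 4060 mL ÷ 100 = 25.58 g
xylose: 14.8 g/L × 4.06 L = 60.09 g
sodium carbonate: 0.48% w/v = 4.8 g/L → 4.8 × 4.06 L = 19.49 g
cyanocobalamin: 1.76 mg/L × 4.06 L = 7.15 mg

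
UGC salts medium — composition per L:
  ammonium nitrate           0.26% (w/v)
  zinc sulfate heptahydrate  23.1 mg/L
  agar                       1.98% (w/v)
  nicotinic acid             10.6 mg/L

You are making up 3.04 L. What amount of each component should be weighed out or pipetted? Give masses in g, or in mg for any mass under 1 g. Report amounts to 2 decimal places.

ammonium nitrate 7.90 g; zinc sulfate heptahydrate 70.22 mg; agar 60.19 g; nicotinic acid 32.22 mg

Working volume: 3.04 L.
ammonium nitrate: 0.26% w/v = 2.6 g/L → 2.6 × 3.04 L = 7.90 g
zinc sulfate heptahydrate: 23.1 mg/L × 3.04 L = 70.22 mg
agar: 1.98% w/v = 19.8 g/L → 19.8 × 3.04 L = 60.19 g
nicotinic acid: 10.6 mg/L × 3.04 L = 32.22 mg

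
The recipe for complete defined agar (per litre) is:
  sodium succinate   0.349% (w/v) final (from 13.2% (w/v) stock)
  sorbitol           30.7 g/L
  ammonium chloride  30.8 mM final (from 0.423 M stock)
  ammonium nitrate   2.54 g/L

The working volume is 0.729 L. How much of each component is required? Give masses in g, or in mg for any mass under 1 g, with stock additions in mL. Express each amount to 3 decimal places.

Working volume: 0.729 L.
sodium succinate: C1V1 = C2V2 → 0.349% ÷ 13.2% × 729 mL = 19.274 mL
sorbitol: 30.7 g/L × 0.729 L = 22.380 g
ammonium chloride: dilute stock: 30.8 mM × 729 mL ÷ 423 mM = 53.081 mL
ammonium nitrate: 2.54 g/L × 0.729 L = 1.852 g

sodium succinate 19.274 mL; sorbitol 22.380 g; ammonium chloride 53.081 mL; ammonium nitrate 1.852 g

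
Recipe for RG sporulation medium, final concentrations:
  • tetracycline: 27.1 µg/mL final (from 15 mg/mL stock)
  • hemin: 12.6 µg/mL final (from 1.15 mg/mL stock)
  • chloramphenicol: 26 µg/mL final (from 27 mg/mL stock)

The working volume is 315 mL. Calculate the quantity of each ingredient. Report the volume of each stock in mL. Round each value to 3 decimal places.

Scale factor relative to 1 L: 0.315.
tetracycline: C1V1 = C2V2 → 27.1 µg/mL × 315 mL ÷ 15000 µg/mL = 0.569 mL
hemin: C1V1 = C2V2 → 12.6 µg/mL × 315 mL ÷ 1150 µg/mL = 3.451 mL
chloramphenicol: V = C2·V2/C1 = 26 µg/mL × 315 mL ÷ 27000 µg/mL = 0.303 mL

tetracycline 0.569 mL; hemin 3.451 mL; chloramphenicol 0.303 mL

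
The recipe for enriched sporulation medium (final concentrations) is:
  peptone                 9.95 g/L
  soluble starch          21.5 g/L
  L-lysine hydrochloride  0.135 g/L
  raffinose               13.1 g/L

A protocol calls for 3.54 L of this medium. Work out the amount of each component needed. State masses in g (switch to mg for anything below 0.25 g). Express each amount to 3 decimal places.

Working volume: 3.54 L.
peptone: 9.95 g/L × 3.54 L = 35.223 g
soluble starch: 21.5 g/L × 3.54 L = 76.110 g
L-lysine hydrochloride: 0.135 g/L × 3.54 L = 0.478 g
raffinose: 13.1 g/L × 3.54 L = 46.374 g

peptone 35.223 g; soluble starch 76.110 g; L-lysine hydrochloride 0.478 g; raffinose 46.374 g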